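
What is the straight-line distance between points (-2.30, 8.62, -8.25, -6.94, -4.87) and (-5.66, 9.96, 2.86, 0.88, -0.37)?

√(Σ(x_i - y_i)²) = √((-2.3 - (-5.66))² + (8.62 - 9.96)² + (-8.25 - 2.86)² + (-6.94 - 0.88)² + (-4.87 - (-0.37))²)
= √(3.36² + (-1.34)² + (-11.11)² + (-7.82)² + (-4.5)²) = √(11.2896 + 1.7956 + 123.4321 + 61.1524 + 20.25) = √217.9197 ≈ 14.7621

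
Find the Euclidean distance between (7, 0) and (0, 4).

√(Σ(x_i - y_i)²) = √((7 - 0)² + (0 - 4)²)
= √(7² + (-4)²) = √(49 + 16) = √65 ≈ 8.0623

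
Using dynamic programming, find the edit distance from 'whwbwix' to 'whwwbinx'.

Let D[i][j] be the edit distance between the first i characters of 'whwbwix' and the first j characters of 'whwwbinx', with D[i][0] = i, D[0][j] = j, and D[i][j] = D[i-1][j-1] if the characters match, else 1 + min(D[i-1][j], D[i][j-1], D[i-1][j-1]). Filling the table (rows: prefixes of 'whwbwix', columns: prefixes of 'whwwbinx'):
     ε  w  h  w  w  b  i  n  x
  ε  0  1  2  3  4  5  6  7  8
  w  1  0  1  2  3  4  5  6  7
  h  2  1  0  1  2  3  4  5  6
  w  3  2  1  0  1  2  3  4  5
  b  4  3  2  1  1  1  2  3  4
  w  5  4  3  2  1  2  2  3  4
  i  6  5  4  3  2  2  2  3  4
  x  7  6  5  4  3  3  3  3  3
The bottom-right entry gives D[7][8] = 3, so no sequence of fewer than 3 edits works. Backtracking through the table gives one optimal edit sequence (3 edits):
  whwbwix → whwwbwix (ins w @3)
  whwwbwix → whwwbiix (sub w→i @6)
  whwwbiix → whwwbinx (sub i→n @7)
Edit distance = 3.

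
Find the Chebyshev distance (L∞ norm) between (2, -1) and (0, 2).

max(|x_i - y_i|) = max(|2 - 0|, |-1 - 2|) = max(2, 3) = 3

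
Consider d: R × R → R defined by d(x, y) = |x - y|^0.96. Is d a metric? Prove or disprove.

Yes. With 0 < p = 0.96 ≤ 1, d(x,y) = |x-y|^0.96 is a metric on R. Non-negativity and symmetry are immediate; |x-y|^0.96 = 0 ⟺ |x-y| = 0 ⟺ x = y. For the triangle inequality, the function t ↦ t^0.96 is subadditive on [0,∞) when p ≤ 1, so |x-z|^0.96 ≤ (|x-y| + |y-z|)^0.96 ≤ |x-y|^0.96 + |y-z|^0.96.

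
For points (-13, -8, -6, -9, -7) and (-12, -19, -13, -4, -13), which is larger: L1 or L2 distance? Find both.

L1 = |-13 - (-12)| + |-8 - (-19)| + |-6 - (-13)| + |-9 - (-4)| + |-7 - (-13)| = 1 + 11 + 7 + 5 + 6 = 30
L2 = √(1² + 11² + 7² + 5² + 6²) = √232 ≈ 15.2315
L1 ≥ L2 always (equality iff movement is along one axis); L1 > L2 here.
Ratio L1/L2 = 30/√232 ≈ 1.9696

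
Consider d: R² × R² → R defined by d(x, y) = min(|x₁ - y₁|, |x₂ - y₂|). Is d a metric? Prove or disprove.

No. d fails identity of indiscernibles: take x = (3, 0) and y = (3, 2). Then d(x,y) = min(|3 - 3|, |0 - 2|) = min(0, 2) = 0, yet x ≠ y.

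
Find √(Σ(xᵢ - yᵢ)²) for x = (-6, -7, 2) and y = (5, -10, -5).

√(Σ(x_i - y_i)²) = √((-6 - 5)² + (-7 - (-10))² + (2 - (-5))²)
= √((-11)² + 3² + 7²) = √(121 + 9 + 49) = √179 ≈ 13.3791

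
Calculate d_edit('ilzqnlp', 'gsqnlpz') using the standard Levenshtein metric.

Let D[i][j] be the edit distance between the first i characters of 'ilzqnlp' and the first j characters of 'gsqnlpz', with D[i][0] = i, D[0][j] = j, and D[i][j] = D[i-1][j-1] if the characters match, else 1 + min(D[i-1][j], D[i][j-1], D[i-1][j-1]). Filling the table (rows: prefixes of 'ilzqnlp', columns: prefixes of 'gsqnlpz'):
     ε  g  s  q  n  l  p  z
  ε  0  1  2  3  4  5  6  7
  i  1  1  2  3  4  5  6  7
  l  2  2  2  3  4  4  5  6
  z  3  3  3  3  4  5  5  5
  q  4  4  4  3  4  5  6  6
  n  5  5  5  4  3  4  5  6
  l  6  6  6  5  4  3  4  5
  p  7  7  7  6  5  4  3  4
The bottom-right entry gives D[7][7] = 4, so no sequence of fewer than 4 edits works. Backtracking through the table gives one optimal edit sequence (4 edits):
  ilzqnlp → lzqnlp (del i @1)
  lzqnlp → gzqnlp (sub l→g @1)
  gzqnlp → gsqnlp (sub z→s @2)
  gsqnlp → gsqnlpz (ins z @7)
Edit distance = 4.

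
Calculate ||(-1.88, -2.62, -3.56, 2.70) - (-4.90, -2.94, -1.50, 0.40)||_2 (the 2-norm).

(Σ|x_i - y_i|^2)^(1/2) = (|-1.88 - (-4.9)|^2 + |-2.62 - (-2.94)|^2 + |-3.56 - (-1.5)|^2 + |2.7 - 0.4|^2)^(1/2)
= (3.02^2 + 0.32^2 + 2.06^2 + 2.3^2)^(1/2) = (9.1204 + 0.1024 + 4.2436 + 5.29)^(1/2) = (18.7564)^(1/2) ≈ 4.3309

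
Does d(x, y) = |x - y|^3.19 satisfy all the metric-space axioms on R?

No. d(x,y) = |x-y|^3.19 fails the triangle inequality since p = 3.19 > 1. Counterexample: x = -4, y = 4, z = 13. d(x,z) = |-4 - 13|^3.19 = 17^3.19 ≈ 8416.5103, but d(x,y) + d(y,z) = 8^3.19 + 9^3.19 ≈ 760.0761 + 1106.7094 = 1866.7855. Since 8416.5103 > 1866.7855, the triangle inequality is violated.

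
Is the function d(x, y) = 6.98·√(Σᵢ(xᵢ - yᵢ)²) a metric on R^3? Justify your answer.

Yes. The L2 (Euclidean) norm induces a metric on R^3, and multiplying a metric by a positive constant 6.98 > 0 preserves all four axioms: non-negativity (6.98·||x-y|| ≥ 0), identity (6.98·||x-y|| = 0 ⟺ ||x-y|| = 0 ⟺ x = y), symmetry (||x-y|| = ||y-x||), and the triangle inequality (6.98·||x-z|| ≤ 6.98·||x-y|| + 6.98·||y-z||). So d is a metric.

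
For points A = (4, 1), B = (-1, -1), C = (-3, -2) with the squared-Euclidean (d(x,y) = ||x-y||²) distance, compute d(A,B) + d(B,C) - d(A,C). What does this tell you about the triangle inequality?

d(A,B) = 5² + 2² = 29, d(B,C) = 2² + 1² = 5, d(A,C) = 7² + 3² = 58.
d(A,B) + d(B,C) - d(A,C) = 29 + 5 - 58 = 34 - 58 = -24. This is < 0, so the triangle inequality FAILS for these points (squared-Euclidean is not a metric).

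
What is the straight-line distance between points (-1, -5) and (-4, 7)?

√(Σ(x_i - y_i)²) = √((-1 - (-4))² + (-5 - 7)²)
= √(3² + (-12)²) = √(9 + 144) = √153 ≈ 12.3693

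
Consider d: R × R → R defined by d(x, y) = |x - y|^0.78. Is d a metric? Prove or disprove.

Yes. With 0 < p = 0.78 ≤ 1, d(x,y) = |x-y|^0.78 is a metric on R. Non-negativity and symmetry are immediate; |x-y|^0.78 = 0 ⟺ |x-y| = 0 ⟺ x = y. For the triangle inequality, the function t ↦ t^0.78 is subadditive on [0,∞) when p ≤ 1, so |x-z|^0.78 ≤ (|x-y| + |y-z|)^0.78 ≤ |x-y|^0.78 + |y-z|^0.78.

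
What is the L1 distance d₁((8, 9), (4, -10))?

Σ|x_i - y_i| = |8 - 4| + |9 - (-10)| = 4 + 19 = 23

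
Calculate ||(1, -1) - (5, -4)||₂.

√(Σ(x_i - y_i)²) = √((1 - 5)² + (-1 - (-4))²)
= √((-4)² + 3²) = √(16 + 9) = √25 = 5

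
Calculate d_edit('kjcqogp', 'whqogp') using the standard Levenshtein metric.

Let D[i][j] be the edit distance between the first i characters of 'kjcqogp' and the first j characters of 'whqogp', with D[i][0] = i, D[0][j] = j, and D[i][j] = D[i-1][j-1] if the characters match, else 1 + min(D[i-1][j], D[i][j-1], D[i-1][j-1]). Filling the table (rows: prefixes of 'kjcqogp', columns: prefixes of 'whqogp'):
     ε  w  h  q  o  g  p
  ε  0  1  2  3  4  5  6
  k  1  1  2  3  4  5  6
  j  2  2  2  3  4  5  6
  c  3  3  3  3  4  5  6
  q  4  4  4  3  4  5  6
  o  5  5  5  4  3  4  5
  g  6  6  6  5  4  3  4
  p  7  7  7  6  5  4  3
The bottom-right entry gives D[7][6] = 3, so no sequence of fewer than 3 edits works. Backtracking through the table gives one optimal edit sequence (3 edits):
  kjcqogp → jcqogp (del k @1)
  jcqogp → wcqogp (sub j→w @1)
  wcqogp → whqogp (sub c→h @2)
Edit distance = 3.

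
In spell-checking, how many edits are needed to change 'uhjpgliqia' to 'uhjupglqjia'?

Let D[i][j] be the edit distance between the first i characters of 'uhjpgliqia' and the first j characters of 'uhjupglqjia', with D[i][0] = i, D[0][j] = j, and D[i][j] = D[i-1][j-1] if the characters match, else 1 + min(D[i-1][j], D[i][j-1], D[i-1][j-1]). Filling the table (rows: prefixes of 'uhjpgliqia', columns: prefixes of 'uhjupglqjia'):
     ε  u  h  j  u  p  g  l  q  j  i  a
  ε  0  1  2  3  4  5  6  7  8  9 10 11
  u  1  0  1  2  3  4  5  6  7  8  9 10
  h  2  1  0  1  2  3  4  5  6  7  8  9
  j  3  2  1  0  1  2  3  4  5  6  7  8
  p  4  3  2  1  1  1  2  3  4  5  6  7
  g  5  4  3  2  2  2  1  2  3  4  5  6
  l  6  5  4  3  3  3  2  1  2  3  4  5
  i  7  6  5  4  4  4  3  2  2  3  3  4
  q  8  7  6  5  5  5  4  3  2  3  4  4
  i  9  8  7  6  6  6  5  4  3  3  3  4
  a 10  9  8  7  7  7  6  5  4  4  4  3
The bottom-right entry gives D[10][11] = 3, so no sequence of fewer than 3 edits works. Backtracking through the table gives one optimal edit sequence (3 edits):
  uhjpgliqia → uhjupgliqia (ins u @4)
  uhjupgliqia → uhjupglqqia (sub i→q @8)
  uhjupglqqia → uhjupglqjia (sub q→j @9)
Edit distance = 3.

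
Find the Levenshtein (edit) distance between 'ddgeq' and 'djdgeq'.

Let D[i][j] be the edit distance between the first i characters of 'ddgeq' and the first j characters of 'djdgeq', with D[i][0] = i, D[0][j] = j, and D[i][j] = D[i-1][j-1] if the characters match, else 1 + min(D[i-1][j], D[i][j-1], D[i-1][j-1]). Filling the table (rows: prefixes of 'ddgeq', columns: prefixes of 'djdgeq'):
     ε  d  j  d  g  e  q
  ε  0  1  2  3  4  5  6
  d  1  0  1  2  3  4  5
  d  2  1  1  1  2  3  4
  g  3  2  2  2  1  2  3
  e  4  3  3  3  2  1  2
  q  5  4  4  4  3  2  1
The bottom-right entry gives D[5][6] = 1, so no sequence of fewer than 1 edit works. Backtracking through the table gives one optimal edit sequence (1 edit):
  ddgeq → djdgeq (ins j @2)
Edit distance = 1.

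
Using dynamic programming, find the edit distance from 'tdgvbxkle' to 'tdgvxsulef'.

Let D[i][j] be the edit distance between the first i characters of 'tdgvbxkle' and the first j characters of 'tdgvxsulef', with D[i][0] = i, D[0][j] = j, and D[i][j] = D[i-1][j-1] if the characters match, else 1 + min(D[i-1][j], D[i][j-1], D[i-1][j-1]). Filling the table (rows: prefixes of 'tdgvbxkle', columns: prefixes of 'tdgvxsulef'):
     ε  t  d  g  v  x  s  u  l  e  f
  ε  0  1  2  3  4  5  6  7  8  9 10
  t  1  0  1  2  3  4  5  6  7  8  9
  d  2  1  0  1  2  3  4  5  6  7  8
  g  3  2  1  0  1  2  3  4  5  6  7
  v  4  3  2  1  0  1  2  3  4  5  6
  b  5  4  3  2  1  1  2  3  4  5  6
  x  6  5  4  3  2  1  2  3  4  5  6
  k  7  6  5  4  3  2  2  3  4  5  6
  l  8  7  6  5  4  3  3  3  3  4  5
  e  9  8  7  6  5  4  4  4  4  3  4
The bottom-right entry gives D[9][10] = 4, so no sequence of fewer than 4 edits works. Backtracking through the table gives one optimal edit sequence (4 edits):
  tdgvbxkle → tdgvxxkle (sub b→x @5)
  tdgvxxkle → tdgvxskle (sub x→s @6)
  tdgvxskle → tdgvxsule (sub k→u @7)
  tdgvxsule → tdgvxsulef (ins f @10)
Edit distance = 4.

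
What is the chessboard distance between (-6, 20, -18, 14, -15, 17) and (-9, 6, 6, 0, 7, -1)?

max(|x_i - y_i|) = max(|-6 - (-9)|, |20 - 6|, |-18 - 6|, |14 - 0|, |-15 - 7|, |17 - (-1)|) = max(3, 14, 24, 14, 22, 18) = 24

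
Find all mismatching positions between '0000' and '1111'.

Differing positions: 1, 2, 3, 4. Hamming distance = 4.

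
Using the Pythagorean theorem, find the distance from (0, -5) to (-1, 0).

√(Σ(x_i - y_i)²) = √((0 - (-1))² + (-5 - 0)²)
= √(1² + (-5)²) = √(1 + 25) = √26 ≈ 5.099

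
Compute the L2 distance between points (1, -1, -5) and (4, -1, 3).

(Σ|x_i - y_i|^2)^(1/2) = (|1 - 4|^2 + |-1 - (-1)|^2 + |-5 - 3|^2)^(1/2)
= (3^2 + 0^2 + 8^2)^(1/2) = (9 + 0 + 64)^(1/2) = (73)^(1/2) ≈ 8.544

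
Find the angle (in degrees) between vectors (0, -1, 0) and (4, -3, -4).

With u = (0, -1, 0), v = (4, -3, -4):
u·v = 0·4 + (-1)·(-3) + 0·(-4) = 0 + 3 + 0 = 3.
|u| = √(0² + (-1)² + 0²) = √1, |v| = √(4² + (-3)² + (-4)²) = √41, so |u||v| = √(1·41) = √41.
cos θ = (u·v)/(|u||v|) = 3/√41 ≈ 0.468521
θ = arccos(0.468521) ≈ 62.06°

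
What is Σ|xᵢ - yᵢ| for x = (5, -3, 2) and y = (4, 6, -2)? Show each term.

Σ|x_i - y_i| = |5 - 4| + |-3 - 6| + |2 - (-2)| = 1 + 9 + 4 = 14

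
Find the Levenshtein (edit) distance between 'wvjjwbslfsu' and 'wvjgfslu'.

Let D[i][j] be the edit distance between the first i characters of 'wvjjwbslfsu' and the first j characters of 'wvjgfslu', with D[i][0] = i, D[0][j] = j, and D[i][j] = D[i-1][j-1] if the characters match, else 1 + min(D[i-1][j], D[i][j-1], D[i-1][j-1]). Filling the table (rows: prefixes of 'wvjjwbslfsu', columns: prefixes of 'wvjgfslu'):
     ε  w  v  j  g  f  s  l  u
  ε  0  1  2  3  4  5  6  7  8
  w  1  0  1  2  3  4  5  6  7
  v  2  1  0  1  2  3  4  5  6
  j  3  2  1  0  1  2  3  4  5
  j  4  3  2  1  1  2  3  4  5
  w  5  4  3  2  2  2  3  4  5
  b  6  5  4  3  3  3  3  4  5
  s  7  6  5  4  4  4  3  4  5
  l  8  7  6  5  5  5  4  3  4
  f  9  8  7  6  6  5  5  4  4
  s 10  9  8  7  7  6  5  5  5
  u 11 10  9  8  8  7  6  6  5
The bottom-right entry gives D[11][8] = 5, so no sequence of fewer than 5 edits works. Backtracking through the table gives one optimal edit sequence (5 edits):
  wvjjwbslfsu → wvjwbslfsu (del j @3)
  wvjwbslfsu → wvjgbslfsu (sub w→g @4)
  wvjgbslfsu → wvjgfslfsu (sub b→f @5)
  wvjgfslfsu → wvjgfslsu (del f @8)
  wvjgfslsu → wvjgfslu (del s @8)
Edit distance = 5.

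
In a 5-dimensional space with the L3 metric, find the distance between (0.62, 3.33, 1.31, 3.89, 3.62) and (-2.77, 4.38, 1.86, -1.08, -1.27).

(Σ|x_i - y_i|^3)^(1/3) = (|0.62 - (-2.77)|^3 + |3.33 - 4.38|^3 + |1.31 - 1.86|^3 + |3.89 - (-1.08)|^3 + |3.62 - (-1.27)|^3)^(1/3)
= (3.39^3 + 1.05^3 + 0.55^3 + 4.97^3 + 4.89^3)^(1/3) ≈ (38.9582 + 1.1576 + 0.1664 + 122.7635 + 116.9302)^(1/3) = (279.9759)^(1/3) ≈ 6.5419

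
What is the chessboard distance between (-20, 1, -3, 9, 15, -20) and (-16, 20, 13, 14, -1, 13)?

max(|x_i - y_i|) = max(|-20 - (-16)|, |1 - 20|, |-3 - 13|, |9 - 14|, |15 - (-1)|, |-20 - 13|) = max(4, 19, 16, 5, 16, 33) = 33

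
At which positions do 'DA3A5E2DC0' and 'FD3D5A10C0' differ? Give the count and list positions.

Differing positions: 1, 2, 4, 6, 7, 8. Hamming distance = 6.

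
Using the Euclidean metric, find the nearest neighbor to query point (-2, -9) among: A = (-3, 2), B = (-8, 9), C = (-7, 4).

Distances: d(A) ≈ 11.0454, d(B) ≈ 18.9737, d(C) ≈ 13.9284. Nearest: A = (-3, 2) with distance 11.0454.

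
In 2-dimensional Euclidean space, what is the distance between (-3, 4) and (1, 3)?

√(Σ(x_i - y_i)²) = √((-3 - 1)² + (4 - 3)²)
= √((-4)² + 1²) = √(16 + 1) = √17 ≈ 4.1231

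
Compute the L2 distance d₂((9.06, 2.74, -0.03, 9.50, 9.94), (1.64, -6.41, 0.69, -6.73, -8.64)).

√(Σ(x_i - y_i)²) = √((9.06 - 1.64)² + (2.74 - (-6.41))² + (-0.03 - 0.69)² + (9.5 - (-6.73))² + (9.94 - (-8.64))²)
= √(7.42² + 9.15² + (-0.72)² + 16.23² + 18.58²) = √(55.0564 + 83.7225 + 0.5184 + 263.4129 + 345.2164) = √747.9266 ≈ 27.3482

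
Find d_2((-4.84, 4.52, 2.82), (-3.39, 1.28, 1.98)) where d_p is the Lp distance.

(Σ|x_i - y_i|^2)^(1/2) = (|-4.84 - (-3.39)|^2 + |4.52 - 1.28|^2 + |2.82 - 1.98|^2)^(1/2)
= (1.45^2 + 3.24^2 + 0.84^2)^(1/2) = (2.1025 + 10.4976 + 0.7056)^(1/2) = (13.3057)^(1/2) ≈ 3.6477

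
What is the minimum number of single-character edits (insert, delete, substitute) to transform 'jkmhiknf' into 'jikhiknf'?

Let D[i][j] be the edit distance between the first i characters of 'jkmhiknf' and the first j characters of 'jikhiknf', with D[i][0] = i, D[0][j] = j, and D[i][j] = D[i-1][j-1] if the characters match, else 1 + min(D[i-1][j], D[i][j-1], D[i-1][j-1]). Filling the table (rows: prefixes of 'jkmhiknf', columns: prefixes of 'jikhiknf'):
     ε  j  i  k  h  i  k  n  f
  ε  0  1  2  3  4  5  6  7  8
  j  1  0  1  2  3  4  5  6  7
  k  2  1  1  1  2  3  4  5  6
  m  3  2  2  2  2  3  4  5  6
  h  4  3  3  3  2  3  4  5  6
  i  5  4  3  4  3  2  3  4  5
  k  6  5  4  3  4  3  2  3  4
  n  7  6  5  4  4  4  3  2  3
  f  8  7  6  5  5  5  4  3  2
The bottom-right entry gives D[8][8] = 2, so no sequence of fewer than 2 edits works. Backtracking through the table gives one optimal edit sequence (2 edits):
  jkmhiknf → jimhiknf (sub k→i @2)
  jimhiknf → jikhiknf (sub m→k @3)
Edit distance = 2.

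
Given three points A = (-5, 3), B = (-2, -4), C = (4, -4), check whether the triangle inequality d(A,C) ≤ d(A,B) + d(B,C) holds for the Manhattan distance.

d(A,B) = 3 + 7 = 10, d(B,C) = 6 + 0 = 6, d(A,C) = 9 + 7 = 16.
d(A,C) = 16 ≤ 10 + 6 = 16. Triangle inequality is satisfied.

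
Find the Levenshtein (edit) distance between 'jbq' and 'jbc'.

Let D[i][j] be the edit distance between the first i characters of 'jbq' and the first j characters of 'jbc', with D[i][0] = i, D[0][j] = j, and D[i][j] = D[i-1][j-1] if the characters match, else 1 + min(D[i-1][j], D[i][j-1], D[i-1][j-1]). Filling the table (rows: prefixes of 'jbq', columns: prefixes of 'jbc'):
     ε  j  b  c
  ε  0  1  2  3
  j  1  0  1  2
  b  2  1  0  1
  q  3  2  1  1
The bottom-right entry gives D[3][3] = 1, so no sequence of fewer than 1 edit works. Backtracking through the table gives one optimal edit sequence (1 edit):
  jbq → jbc (sub q→c @3)
Edit distance = 1.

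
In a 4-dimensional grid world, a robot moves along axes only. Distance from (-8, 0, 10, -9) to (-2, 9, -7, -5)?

Σ|x_i - y_i| = |-8 - (-2)| + |0 - 9| + |10 - (-7)| + |-9 - (-5)| = 6 + 9 + 17 + 4 = 36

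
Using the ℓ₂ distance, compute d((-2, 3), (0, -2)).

(Σ|x_i - y_i|^2)^(1/2) = (|-2 - 0|^2 + |3 - (-2)|^2)^(1/2)
= (2^2 + 5^2)^(1/2) = (4 + 25)^(1/2) = (29)^(1/2) ≈ 5.3852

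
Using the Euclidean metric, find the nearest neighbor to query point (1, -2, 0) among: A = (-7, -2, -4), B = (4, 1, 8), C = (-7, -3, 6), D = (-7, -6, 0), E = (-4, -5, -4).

Distances: d(A) ≈ 8.9443, d(B) ≈ 9.0554, d(C) ≈ 10.0499, d(D) ≈ 8.9443, d(E) ≈ 7.0711. Nearest: E = (-4, -5, -4) with distance 7.0711.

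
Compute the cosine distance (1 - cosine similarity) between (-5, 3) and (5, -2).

With u = (-5, 3), v = (5, -2):
u·v = (-5)·5 + 3·(-2) = (-25) + (-6) = -31.
|u| = √((-5)² + 3²) = √34, |v| = √(5² + (-2)²) = √29, so |u||v| = √(34·29) = √986.
cos θ = (u·v)/(|u||v|) = -31/√986 ≈ -0.9872
Cosine distance = 1 - cos θ ≈ 1 - (-0.9872) = 1.9872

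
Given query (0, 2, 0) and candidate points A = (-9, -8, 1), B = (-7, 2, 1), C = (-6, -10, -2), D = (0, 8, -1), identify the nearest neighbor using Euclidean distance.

Distances: d(A) ≈ 13.4907, d(B) ≈ 7.0711, d(C) ≈ 13.5647, d(D) ≈ 6.0828. Nearest: D = (0, 8, -1) with distance 6.0828.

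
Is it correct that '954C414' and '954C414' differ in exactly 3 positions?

Differing positions: none. Hamming distance = 0, so the claim that d_H = 3 is false.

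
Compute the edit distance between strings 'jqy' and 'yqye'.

Let D[i][j] be the edit distance between the first i characters of 'jqy' and the first j characters of 'yqye', with D[i][0] = i, D[0][j] = j, and D[i][j] = D[i-1][j-1] if the characters match, else 1 + min(D[i-1][j], D[i][j-1], D[i-1][j-1]). Filling the table (rows: prefixes of 'jqy', columns: prefixes of 'yqye'):
     ε  y  q  y  e
  ε  0  1  2  3  4
  j  1  1  2  3  4
  q  2  2  1  2  3
  y  3  2  2  1  2
The bottom-right entry gives D[3][4] = 2, so no sequence of fewer than 2 edits works. Backtracking through the table gives one optimal edit sequence (2 edits):
  jqy → yqy (sub j→y @1)
  yqy → yqye (ins e @4)
Edit distance = 2.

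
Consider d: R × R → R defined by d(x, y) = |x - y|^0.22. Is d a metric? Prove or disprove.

Yes. With 0 < p = 0.22 ≤ 1, d(x,y) = |x-y|^0.22 is a metric on R. Non-negativity and symmetry are immediate; |x-y|^0.22 = 0 ⟺ |x-y| = 0 ⟺ x = y. For the triangle inequality, the function t ↦ t^0.22 is subadditive on [0,∞) when p ≤ 1, so |x-z|^0.22 ≤ (|x-y| + |y-z|)^0.22 ≤ |x-y|^0.22 + |y-z|^0.22.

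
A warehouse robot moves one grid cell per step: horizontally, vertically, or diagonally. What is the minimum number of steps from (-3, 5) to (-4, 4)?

max(|x_i - y_i|) = max(|-3 - (-4)|, |5 - 4|) = max(1, 1) = 1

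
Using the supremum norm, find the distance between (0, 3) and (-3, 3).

max(|x_i - y_i|) = max(|0 - (-3)|, |3 - 3|) = max(3, 0) = 3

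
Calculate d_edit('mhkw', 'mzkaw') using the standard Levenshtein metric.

Let D[i][j] be the edit distance between the first i characters of 'mhkw' and the first j characters of 'mzkaw', with D[i][0] = i, D[0][j] = j, and D[i][j] = D[i-1][j-1] if the characters match, else 1 + min(D[i-1][j], D[i][j-1], D[i-1][j-1]). Filling the table (rows: prefixes of 'mhkw', columns: prefixes of 'mzkaw'):
     ε  m  z  k  a  w
  ε  0  1  2  3  4  5
  m  1  0  1  2  3  4
  h  2  1  1  2  3  4
  k  3  2  2  1  2  3
  w  4  3  3  2  2  2
The bottom-right entry gives D[4][5] = 2, so no sequence of fewer than 2 edits works. Backtracking through the table gives one optimal edit sequence (2 edits):
  mhkw → mzkw (sub h→z @2)
  mzkw → mzkaw (ins a @4)
Edit distance = 2.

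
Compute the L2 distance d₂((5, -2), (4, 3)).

√(Σ(x_i - y_i)²) = √((5 - 4)² + (-2 - 3)²)
= √(1² + (-5)²) = √(1 + 25) = √26 ≈ 5.099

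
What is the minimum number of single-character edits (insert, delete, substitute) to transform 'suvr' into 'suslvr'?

Let D[i][j] be the edit distance between the first i characters of 'suvr' and the first j characters of 'suslvr', with D[i][0] = i, D[0][j] = j, and D[i][j] = D[i-1][j-1] if the characters match, else 1 + min(D[i-1][j], D[i][j-1], D[i-1][j-1]). Filling the table (rows: prefixes of 'suvr', columns: prefixes of 'suslvr'):
     ε  s  u  s  l  v  r
  ε  0  1  2  3  4  5  6
  s  1  0  1  2  3  4  5
  u  2  1  0  1  2  3  4
  v  3  2  1  1  2  2  3
  r  4  3  2  2  2  3  2
The bottom-right entry gives D[4][6] = 2, so no sequence of fewer than 2 edits works. Backtracking through the table gives one optimal edit sequence (2 edits):
  suvr → susvr (ins s @3)
  susvr → suslvr (ins l @4)
Edit distance = 2.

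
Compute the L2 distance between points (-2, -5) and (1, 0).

(Σ|x_i - y_i|^2)^(1/2) = (|-2 - 1|^2 + |-5 - 0|^2)^(1/2)
= (3^2 + 5^2)^(1/2) = (9 + 25)^(1/2) = (34)^(1/2) ≈ 5.831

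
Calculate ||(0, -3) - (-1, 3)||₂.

√(Σ(x_i - y_i)²) = √((0 - (-1))² + (-3 - 3)²)
= √(1² + (-6)²) = √(1 + 36) = √37 ≈ 6.0828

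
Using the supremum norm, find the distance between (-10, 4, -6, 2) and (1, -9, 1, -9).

max(|x_i - y_i|) = max(|-10 - 1|, |4 - (-9)|, |-6 - 1|, |2 - (-9)|) = max(11, 13, 7, 11) = 13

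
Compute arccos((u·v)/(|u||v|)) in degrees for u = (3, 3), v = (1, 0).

With u = (3, 3), v = (1, 0):
u·v = 3·1 + 3·0 = 3 + 0 = 3.
|u| = √(3² + 3²) = √18, |v| = √(1² + 0²) = √1, so |u||v| = √(18·1) = √18.
cos θ = (u·v)/(|u||v|) = 3/√18 ≈ 0.707107
θ = arccos(0.707107) ≈ 45°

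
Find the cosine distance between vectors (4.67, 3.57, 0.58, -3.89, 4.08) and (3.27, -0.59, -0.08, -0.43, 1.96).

With u = (4.67, 3.57, 0.58, -3.89, 4.08), v = (3.27, -0.59, -0.08, -0.43, 1.96):
u·v = 4.67·3.27 + 3.57·(-0.59) + 0.58·(-0.08) + (-3.89)·(-0.43) + 4.08·1.96 = 15.2709 + (-2.1063) + (-0.0464) + 1.6727 + 7.9968 = 22.7877.
|u| = √(4.67² + 3.57² + 0.58² + (-3.89)² + 4.08²) = √(21.8089 + 12.7449 + 0.3364 + 15.1321 + 16.6464) = √66.6687, |v| = √(3.27² + (-0.59)² + (-0.08)² + (-0.43)² + 1.96²) = √(10.6929 + 0.3481 + 0.0064 + 0.1849 + 3.8416) = √15.0739.
cos θ = (u·v)/(|u||v|) = 22.7877/(√66.6687·√15.0739) ≈ 0.7188
Cosine distance = 1 - cos θ ≈ 1 - 0.7188 = 0.2812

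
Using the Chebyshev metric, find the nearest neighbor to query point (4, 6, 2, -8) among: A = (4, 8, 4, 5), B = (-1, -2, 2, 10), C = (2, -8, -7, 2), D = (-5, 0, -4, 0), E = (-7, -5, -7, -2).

Distances: d(A) = 13, d(B) = 18, d(C) = 14, d(D) = 9, d(E) = 11. Nearest: D = (-5, 0, -4, 0) with distance 9.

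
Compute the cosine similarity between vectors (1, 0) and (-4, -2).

With u = (1, 0), v = (-4, -2):
u·v = 1·(-4) + 0·(-2) = (-4) + 0 = -4.
|u| = √(1² + 0²) = √1, |v| = √((-4)² + (-2)²) = √20, so |u||v| = √(1·20) = √20.
cos θ = (u·v)/(|u||v|) = -4/√20 ≈ -0.8944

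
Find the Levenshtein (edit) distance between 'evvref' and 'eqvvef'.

Let D[i][j] be the edit distance between the first i characters of 'evvref' and the first j characters of 'eqvvef', with D[i][0] = i, D[0][j] = j, and D[i][j] = D[i-1][j-1] if the characters match, else 1 + min(D[i-1][j], D[i][j-1], D[i-1][j-1]). Filling the table (rows: prefixes of 'evvref', columns: prefixes of 'eqvvef'):
     ε  e  q  v  v  e  f
  ε  0  1  2  3  4  5  6
  e  1  0  1  2  3  4  5
  v  2  1  1  1  2  3  4
  v  3  2  2  1  1  2  3
  r  4  3  3  2  2  2  3
  e  5  4  4  3  3  2  3
  f  6  5  5  4  4  3  2
The bottom-right entry gives D[6][6] = 2, so no sequence of fewer than 2 edits works. Backtracking through the table gives one optimal edit sequence (2 edits):
  evvref → eqvref (sub v→q @2)
  eqvref → eqvvef (sub r→v @4)
Edit distance = 2.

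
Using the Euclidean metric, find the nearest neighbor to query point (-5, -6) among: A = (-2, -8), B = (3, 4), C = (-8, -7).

Distances: d(A) ≈ 3.6056, d(B) ≈ 12.8062, d(C) ≈ 3.1623. Nearest: C = (-8, -7) with distance 3.1623.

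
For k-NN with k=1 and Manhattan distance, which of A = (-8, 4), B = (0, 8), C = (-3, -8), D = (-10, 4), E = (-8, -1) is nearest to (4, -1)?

Distances: d(A) = 17, d(B) = 13, d(C) = 14, d(D) = 19, d(E) = 12. Nearest: E = (-8, -1) with distance 12.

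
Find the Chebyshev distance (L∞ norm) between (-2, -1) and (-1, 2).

max(|x_i - y_i|) = max(|-2 - (-1)|, |-1 - 2|) = max(1, 3) = 3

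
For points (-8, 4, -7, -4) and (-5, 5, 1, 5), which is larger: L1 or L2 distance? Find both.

L1 = |-8 - (-5)| + |4 - 5| + |-7 - 1| + |-4 - 5| = 3 + 1 + 8 + 9 = 21
L2 = √(3² + 1² + 8² + 9²) = √155 ≈ 12.4499
L1 ≥ L2 always (equality iff movement is along one axis); L1 > L2 here.
Ratio L1/L2 = 21/√155 ≈ 1.6868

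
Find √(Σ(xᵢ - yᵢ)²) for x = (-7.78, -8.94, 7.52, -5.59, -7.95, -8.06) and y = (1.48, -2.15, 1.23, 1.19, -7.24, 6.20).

√(Σ(x_i - y_i)²) = √((-7.78 - 1.48)² + (-8.94 - (-2.15))² + (7.52 - 1.23)² + (-5.59 - 1.19)² + (-7.95 - (-7.24))² + (-8.06 - 6.2)²)
= √((-9.26)² + (-6.79)² + 6.29² + (-6.78)² + (-0.71)² + (-14.26)²) = √(85.7476 + 46.1041 + 39.5641 + 45.9684 + 0.5041 + 203.3476) = √421.2359 ≈ 20.524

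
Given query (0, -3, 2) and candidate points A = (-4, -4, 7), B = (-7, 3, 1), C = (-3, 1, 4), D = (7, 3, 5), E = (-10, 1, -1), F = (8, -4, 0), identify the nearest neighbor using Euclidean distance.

Distances: d(A) ≈ 6.4807, d(B) ≈ 9.2736, d(C) ≈ 5.3852, d(D) ≈ 9.6954, d(E) ≈ 11.1803, d(F) ≈ 8.3066. Nearest: C = (-3, 1, 4) with distance 5.3852.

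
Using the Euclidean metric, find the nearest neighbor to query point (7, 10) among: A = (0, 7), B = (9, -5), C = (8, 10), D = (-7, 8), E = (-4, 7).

Distances: d(A) ≈ 7.6158, d(B) ≈ 15.1327, d(C) = 1, d(D) ≈ 14.1421, d(E) ≈ 11.4018. Nearest: C = (8, 10) with distance 1.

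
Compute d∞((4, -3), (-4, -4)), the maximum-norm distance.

max(|x_i - y_i|) = max(|4 - (-4)|, |-3 - (-4)|) = max(8, 1) = 8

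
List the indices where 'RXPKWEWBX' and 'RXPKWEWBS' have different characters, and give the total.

Differing positions: 9. Hamming distance = 1.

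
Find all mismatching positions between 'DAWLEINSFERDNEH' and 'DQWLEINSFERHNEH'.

Differing positions: 2, 12. Hamming distance = 2.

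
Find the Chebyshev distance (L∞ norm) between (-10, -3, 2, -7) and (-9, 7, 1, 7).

max(|x_i - y_i|) = max(|-10 - (-9)|, |-3 - 7|, |2 - 1|, |-7 - 7|) = max(1, 10, 1, 14) = 14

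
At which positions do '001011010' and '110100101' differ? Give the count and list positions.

Differing positions: 1, 2, 3, 4, 5, 6, 7, 8, 9. Hamming distance = 9.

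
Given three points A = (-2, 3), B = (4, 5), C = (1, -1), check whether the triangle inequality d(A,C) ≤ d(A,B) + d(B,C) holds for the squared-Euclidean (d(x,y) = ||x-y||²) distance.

d(A,B) = 6² + 2² = 40, d(B,C) = 3² + 6² = 45, d(A,C) = 3² + 4² = 25.
d(A,C) = 25 ≤ 40 + 45 = 85. Triangle inequality is satisfied.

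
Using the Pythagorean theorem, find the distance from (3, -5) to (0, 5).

√(Σ(x_i - y_i)²) = √((3 - 0)² + (-5 - 5)²)
= √(3² + (-10)²) = √(9 + 100) = √109 ≈ 10.4403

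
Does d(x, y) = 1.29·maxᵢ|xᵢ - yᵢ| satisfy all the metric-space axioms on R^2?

Yes. The L∞ (Chebyshev) norm induces a metric on R^2, and multiplying a metric by a positive constant 1.29 > 0 preserves all four axioms: non-negativity (1.29·||x-y|| ≥ 0), identity (1.29·||x-y|| = 0 ⟺ ||x-y|| = 0 ⟺ x = y), symmetry (||x-y|| = ||y-x||), and the triangle inequality (1.29·||x-z|| ≤ 1.29·||x-y|| + 1.29·||y-z||). So d is a metric.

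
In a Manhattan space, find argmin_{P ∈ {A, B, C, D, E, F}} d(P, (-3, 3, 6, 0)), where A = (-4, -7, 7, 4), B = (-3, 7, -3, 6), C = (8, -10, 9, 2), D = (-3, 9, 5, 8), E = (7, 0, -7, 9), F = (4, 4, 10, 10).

Distances: d(A) = 16, d(B) = 19, d(C) = 29, d(D) = 15, d(E) = 35, d(F) = 22. Nearest: D = (-3, 9, 5, 8) with distance 15.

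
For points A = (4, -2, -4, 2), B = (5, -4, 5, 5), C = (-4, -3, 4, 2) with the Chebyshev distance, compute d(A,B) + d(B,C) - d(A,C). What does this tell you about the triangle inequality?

d(A,B) = max(1, 2, 9, 3) = 9, d(B,C) = max(9, 1, 1, 3) = 9, d(A,C) = max(8, 1, 8, 0) = 8.
d(A,B) + d(B,C) - d(A,C) = 9 + 9 - 8 = 18 - 8 = 10. This is ≥ 0, so the triangle inequality holds for these points.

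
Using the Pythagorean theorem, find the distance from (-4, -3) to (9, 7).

√(Σ(x_i - y_i)²) = √((-4 - 9)² + (-3 - 7)²)
= √((-13)² + (-10)²) = √(169 + 100) = √269 ≈ 16.4012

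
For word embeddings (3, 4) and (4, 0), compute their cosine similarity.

With u = (3, 4), v = (4, 0):
u·v = 3·4 + 4·0 = 12 + 0 = 12.
|u| = √(3² + 4²) = √25, |v| = √(4² + 0²) = √16, so |u||v| = √(25·16) = √400 = 20.
cos θ = (u·v)/(|u||v|) = 12/20 = 0.6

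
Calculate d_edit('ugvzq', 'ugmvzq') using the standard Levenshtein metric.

Let D[i][j] be the edit distance between the first i characters of 'ugvzq' and the first j characters of 'ugmvzq', with D[i][0] = i, D[0][j] = j, and D[i][j] = D[i-1][j-1] if the characters match, else 1 + min(D[i-1][j], D[i][j-1], D[i-1][j-1]). Filling the table (rows: prefixes of 'ugvzq', columns: prefixes of 'ugmvzq'):
     ε  u  g  m  v  z  q
  ε  0  1  2  3  4  5  6
  u  1  0  1  2  3  4  5
  g  2  1  0  1  2  3  4
  v  3  2  1  1  1  2  3
  z  4  3  2  2  2  1  2
  q  5  4  3  3  3  2  1
The bottom-right entry gives D[5][6] = 1, so no sequence of fewer than 1 edit works. Backtracking through the table gives one optimal edit sequence (1 edit):
  ugvzq → ugmvzq (ins m @3)
Edit distance = 1.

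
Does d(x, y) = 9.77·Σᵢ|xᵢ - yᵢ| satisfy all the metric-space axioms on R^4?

Yes. The L1 (Manhattan) norm induces a metric on R^4, and multiplying a metric by a positive constant 9.77 > 0 preserves all four axioms: non-negativity (9.77·||x-y|| ≥ 0), identity (9.77·||x-y|| = 0 ⟺ ||x-y|| = 0 ⟺ x = y), symmetry (||x-y|| = ||y-x||), and the triangle inequality (9.77·||x-z|| ≤ 9.77·||x-y|| + 9.77·||y-z||). So d is a metric.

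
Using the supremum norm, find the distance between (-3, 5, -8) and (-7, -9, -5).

max(|x_i - y_i|) = max(|-3 - (-7)|, |5 - (-9)|, |-8 - (-5)|) = max(4, 14, 3) = 14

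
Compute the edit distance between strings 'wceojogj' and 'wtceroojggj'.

Let D[i][j] be the edit distance between the first i characters of 'wceojogj' and the first j characters of 'wtceroojggj', with D[i][0] = i, D[0][j] = j, and D[i][j] = D[i-1][j-1] if the characters match, else 1 + min(D[i-1][j], D[i][j-1], D[i-1][j-1]). Filling the table (rows: prefixes of 'wceojogj', columns: prefixes of 'wtceroojggj'):
     ε  w  t  c  e  r  o  o  j  g  g  j
  ε  0  1  2  3  4  5  6  7  8  9 10 11
  w  1  0  1  2  3  4  5  6  7  8  9 10
  c  2  1  1  1  2  3  4  5  6  7  8  9
  e  3  2  2  2  1  2  3  4  5  6  7  8
  o  4  3  3  3  2  2  2  3  4  5  6  7
  j  5  4  4  4  3  3  3  3  3  4  5  6
  o  6  5  5  5  4  4  3  3  4  4  5  6
  g  7  6  6  6  5  5  4  4  4  4  4  5
  j  8  7  7  7  6  6  5  5  4  5  5  4
The bottom-right entry gives D[8][11] = 4, so no sequence of fewer than 4 edits works. Backtracking through the table gives one optimal edit sequence (4 edits):
  wceojogj → wtceojogj (ins t @2)
  wtceojogj → wtcerojogj (ins r @5)
  wtcerojogj → wtceroojogj (ins o @6)
  wtceroojogj → wtceroojggj (sub o→g @9)
Edit distance = 4.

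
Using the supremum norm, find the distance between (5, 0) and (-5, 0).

max(|x_i - y_i|) = max(|5 - (-5)|, |0 - 0|) = max(10, 0) = 10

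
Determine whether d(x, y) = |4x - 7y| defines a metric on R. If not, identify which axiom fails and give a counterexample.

No. d fails symmetry: d(5, 2) = |4·5 - 7·2| = |6| = 6, but d(2, 5) = |4·2 - 7·5| = |-27| = 27. Since 6 ≠ 27, d(x,y) ≠ d(y,x) in general.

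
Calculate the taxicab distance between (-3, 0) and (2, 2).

Σ|x_i - y_i| = |-3 - 2| + |0 - 2| = 5 + 2 = 7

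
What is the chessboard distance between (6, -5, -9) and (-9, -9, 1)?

max(|x_i - y_i|) = max(|6 - (-9)|, |-5 - (-9)|, |-9 - 1|) = max(15, 4, 10) = 15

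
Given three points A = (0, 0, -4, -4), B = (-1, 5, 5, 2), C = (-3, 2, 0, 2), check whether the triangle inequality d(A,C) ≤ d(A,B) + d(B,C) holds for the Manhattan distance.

d(A,B) = 1 + 5 + 9 + 6 = 21, d(B,C) = 2 + 3 + 5 + 0 = 10, d(A,C) = 3 + 2 + 4 + 6 = 15.
d(A,C) = 15 ≤ 21 + 10 = 31. Triangle inequality is satisfied.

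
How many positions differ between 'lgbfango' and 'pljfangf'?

Differing positions: 1, 2, 3, 8. Hamming distance = 4.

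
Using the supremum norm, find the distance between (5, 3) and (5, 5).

max(|x_i - y_i|) = max(|5 - 5|, |3 - 5|) = max(0, 2) = 2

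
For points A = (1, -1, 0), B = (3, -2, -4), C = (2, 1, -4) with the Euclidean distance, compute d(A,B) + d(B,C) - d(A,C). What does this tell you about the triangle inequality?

d(A,B) = √(2² + 1² + 4²) = √21 ≈ 4.5826, d(B,C) = √(1² + 3² + 0²) = √10 ≈ 3.1623, d(A,C) = √(1² + 2² + 4²) = √21 ≈ 4.5826.
d(A,B) + d(B,C) - d(A,C) = 4.5826 + 3.1623 - 4.5826 = 7.7449 - 4.5826 = 3.1623 (to 4 decimal places). This is ≥ 0, so the triangle inequality holds for these points.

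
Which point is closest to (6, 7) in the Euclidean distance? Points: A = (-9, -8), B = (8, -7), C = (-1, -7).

Distances: d(A) ≈ 21.2132, d(B) ≈ 14.1421, d(C) ≈ 15.6525. Nearest: B = (8, -7) with distance 14.1421.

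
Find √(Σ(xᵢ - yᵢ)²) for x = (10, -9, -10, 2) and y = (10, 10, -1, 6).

√(Σ(x_i - y_i)²) = √((10 - 10)² + (-9 - 10)² + (-10 - (-1))² + (2 - 6)²)
= √(0² + (-19)² + (-9)² + (-4)²) = √(0 + 361 + 81 + 16) = √458 ≈ 21.4009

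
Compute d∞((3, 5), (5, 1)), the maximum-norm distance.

max(|x_i - y_i|) = max(|3 - 5|, |5 - 1|) = max(2, 4) = 4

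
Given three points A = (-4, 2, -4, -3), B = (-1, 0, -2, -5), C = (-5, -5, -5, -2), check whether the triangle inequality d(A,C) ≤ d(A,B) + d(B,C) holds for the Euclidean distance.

d(A,B) = √(3² + 2² + 2² + 2²) = √21 ≈ 4.5826, d(B,C) = √(4² + 5² + 3² + 3²) = √59 ≈ 7.6811, d(A,C) = √(1² + 7² + 1² + 1²) = √52 ≈ 7.2111.
d(A,C) ≈ 7.2111 ≤ 4.5826 + 7.6811 = 12.2637. Triangle inequality is satisfied.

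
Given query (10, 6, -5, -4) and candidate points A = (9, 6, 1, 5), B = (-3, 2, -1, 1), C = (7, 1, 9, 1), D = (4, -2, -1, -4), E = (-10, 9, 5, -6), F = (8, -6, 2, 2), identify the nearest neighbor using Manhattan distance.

Distances: d(A) = 16, d(B) = 26, d(C) = 27, d(D) = 18, d(E) = 35, d(F) = 27. Nearest: A = (9, 6, 1, 5) with distance 16.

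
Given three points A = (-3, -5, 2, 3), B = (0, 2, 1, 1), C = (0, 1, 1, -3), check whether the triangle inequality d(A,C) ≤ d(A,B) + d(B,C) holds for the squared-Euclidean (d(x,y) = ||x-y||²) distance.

d(A,B) = 3² + 7² + 1² + 2² = 63, d(B,C) = 0² + 1² + 0² + 4² = 17, d(A,C) = 3² + 6² + 1² + 6² = 82.
d(A,C) = 82 > 63 + 17 = 80. Triangle inequality is VIOLATED. (Squared-Euclidean is not a metric — this is a counterexample.)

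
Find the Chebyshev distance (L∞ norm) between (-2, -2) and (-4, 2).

max(|x_i - y_i|) = max(|-2 - (-4)|, |-2 - 2|) = max(2, 4) = 4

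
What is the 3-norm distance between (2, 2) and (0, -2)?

(Σ|x_i - y_i|^3)^(1/3) = (|2 - 0|^3 + |2 - (-2)|^3)^(1/3)
= (2^3 + 4^3)^(1/3) = (8 + 64)^(1/3) = (72)^(1/3) ≈ 4.1602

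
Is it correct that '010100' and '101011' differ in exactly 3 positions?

Differing positions: 1, 2, 3, 4, 5, 6. Hamming distance = 6, so the claim that d_H = 3 is false.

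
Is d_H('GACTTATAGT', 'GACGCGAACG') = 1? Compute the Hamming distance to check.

Differing positions: 4, 5, 6, 7, 9, 10. Hamming distance = 6, so the claim that d_H = 1 is false.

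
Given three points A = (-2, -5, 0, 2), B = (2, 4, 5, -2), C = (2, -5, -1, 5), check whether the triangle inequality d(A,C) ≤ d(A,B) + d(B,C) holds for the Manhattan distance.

d(A,B) = 4 + 9 + 5 + 4 = 22, d(B,C) = 0 + 9 + 6 + 7 = 22, d(A,C) = 4 + 0 + 1 + 3 = 8.
d(A,C) = 8 ≤ 22 + 22 = 44. Triangle inequality is satisfied.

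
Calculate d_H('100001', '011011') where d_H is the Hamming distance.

Differing positions: 1, 2, 3, 5. Hamming distance = 4.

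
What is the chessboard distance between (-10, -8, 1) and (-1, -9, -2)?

max(|x_i - y_i|) = max(|-10 - (-1)|, |-8 - (-9)|, |1 - (-2)|) = max(9, 1, 3) = 9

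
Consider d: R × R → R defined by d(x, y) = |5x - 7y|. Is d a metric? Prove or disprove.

No. d fails symmetry: d(9, 2) = |5·9 - 7·2| = |31| = 31, but d(2, 9) = |5·2 - 7·9| = |-53| = 53. Since 31 ≠ 53, d(x,y) ≠ d(y,x) in general.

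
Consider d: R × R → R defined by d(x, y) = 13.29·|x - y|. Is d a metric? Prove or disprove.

Yes. Since |x - y| is a metric on R and 13.29 > 0, the positive scalar multiple 13.29·|x - y| is also a metric: scaling by a positive constant preserves non-negativity, identity (d=0 ⟺ |x-y|=0 ⟺ x=y), symmetry, and the triangle inequality.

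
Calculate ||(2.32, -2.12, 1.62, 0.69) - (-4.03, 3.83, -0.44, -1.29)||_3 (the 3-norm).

(Σ|x_i - y_i|^3)^(1/3) = (|2.32 - (-4.03)|^3 + |-2.12 - 3.83|^3 + |1.62 - (-0.44)|^3 + |0.69 - (-1.29)|^3)^(1/3)
= (6.35^3 + 5.95^3 + 2.06^3 + 1.98^3)^(1/3) ≈ (256.0479 + 210.6449 + 8.7418 + 7.7624)^(1/3) = (483.197)^(1/3) ≈ 7.8471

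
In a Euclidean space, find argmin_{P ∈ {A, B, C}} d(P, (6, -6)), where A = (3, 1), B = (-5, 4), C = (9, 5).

Distances: d(A) ≈ 7.6158, d(B) ≈ 14.8661, d(C) ≈ 11.4018. Nearest: A = (3, 1) with distance 7.6158.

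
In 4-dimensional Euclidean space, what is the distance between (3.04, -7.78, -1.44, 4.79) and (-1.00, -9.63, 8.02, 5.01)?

√(Σ(x_i - y_i)²) = √((3.04 - (-1))² + (-7.78 - (-9.63))² + (-1.44 - 8.02)² + (4.79 - 5.01)²)
= √(4.04² + 1.85² + (-9.46)² + (-0.22)²) = √(16.3216 + 3.4225 + 89.4916 + 0.0484) = √109.2841 ≈ 10.4539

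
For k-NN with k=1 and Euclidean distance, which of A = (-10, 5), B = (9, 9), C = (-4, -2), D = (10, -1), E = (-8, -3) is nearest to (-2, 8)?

Distances: d(A) ≈ 8.544, d(B) ≈ 11.0454, d(C) ≈ 10.198, d(D) = 15, d(E) ≈ 12.53. Nearest: A = (-10, 5) with distance 8.544.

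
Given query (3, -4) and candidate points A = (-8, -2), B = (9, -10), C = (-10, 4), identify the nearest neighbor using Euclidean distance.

Distances: d(A) ≈ 11.1803, d(B) ≈ 8.4853, d(C) ≈ 15.2643. Nearest: B = (9, -10) with distance 8.4853.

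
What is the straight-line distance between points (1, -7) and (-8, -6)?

√(Σ(x_i - y_i)²) = √((1 - (-8))² + (-7 - (-6))²)
= √(9² + (-1)²) = √(81 + 1) = √82 ≈ 9.0554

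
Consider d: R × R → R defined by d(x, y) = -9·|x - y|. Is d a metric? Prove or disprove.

No. With c = -9 < 0, d fails non-negativity: d(1, 6) = -9·|1 - 6| = -9·5 = -45 < 0.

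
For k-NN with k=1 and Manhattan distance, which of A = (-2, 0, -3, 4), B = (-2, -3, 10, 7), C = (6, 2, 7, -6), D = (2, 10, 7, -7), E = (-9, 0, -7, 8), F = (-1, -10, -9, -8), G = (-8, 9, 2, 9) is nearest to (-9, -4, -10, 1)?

Distances: d(A) = 21, d(B) = 34, d(C) = 45, d(D) = 50, d(E) = 14, d(F) = 24, d(G) = 34. Nearest: E = (-9, 0, -7, 8) with distance 14.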